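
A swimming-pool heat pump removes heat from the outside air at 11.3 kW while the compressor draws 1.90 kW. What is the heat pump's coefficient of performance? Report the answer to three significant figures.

The first law gives Q̇_H = Q̇_C + Ẇ, so the three rates are Q̇_C = 11.30, Q̇_H = 13.20, Ẇ = 1.900 kW.
COP_HP = Q̇_H/Ẇ = 13.20/1.900 = 6.947.

6.95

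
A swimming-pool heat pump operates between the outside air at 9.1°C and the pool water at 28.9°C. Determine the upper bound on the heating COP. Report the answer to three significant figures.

15.3

In absolute terms T_C = 282.25 K and T_H = 302.05 K, so ΔT = 19.80 K.
For a reversible cycle, COP_Carnot = T_H/ΔT = 302.05/19.80 = 15.26.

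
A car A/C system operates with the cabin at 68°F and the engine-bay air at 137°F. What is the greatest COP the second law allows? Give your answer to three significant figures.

7.65

In absolute terms T_C = 293.15 K and T_H = 331.48 K, so ΔT = 38.33 K.
For a reversible cycle, COP_Carnot = T_C/ΔT = 293.15/38.33 = 7.647.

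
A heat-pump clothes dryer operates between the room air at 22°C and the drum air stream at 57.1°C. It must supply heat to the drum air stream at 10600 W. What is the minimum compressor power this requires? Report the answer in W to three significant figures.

In absolute terms T_C = 295.15 K and T_H = 330.25 K, so ΔT = 35.10 K.
COP_Carnot = T_H/ΔT = 330.25/35.10 = 9.409.
Ẇ_min = Q̇/COP_Carnot = 10600/9.409 = 1127 W.

1130 W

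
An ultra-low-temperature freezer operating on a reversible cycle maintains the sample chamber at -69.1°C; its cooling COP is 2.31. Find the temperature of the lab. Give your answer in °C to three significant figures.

COP_R = T_C/(T_H − T_C) gives T_H − T_C = T_C/COP.
With T_C = 204.05 K, T_H = 204.05 × (1 + 1/2.31) = 292.38 K.
Converting, 292.38 K = 19.23°C.

19.2 °C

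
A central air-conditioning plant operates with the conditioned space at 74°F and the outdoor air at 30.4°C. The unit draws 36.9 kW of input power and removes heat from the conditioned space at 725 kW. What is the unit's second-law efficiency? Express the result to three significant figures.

0.468

COP_actual = Q̇_C/Ẇ = 725.0/36.90 = 19.65.
In absolute terms T_C = 296.48 K and T_H = 303.55 K, so ΔT = 7.067 K.
COP_Carnot = T_C/ΔT = 296.48/7.067 = 41.96.
η_II = COP_actual/COP_Carnot = 19.65/41.96 = 0.4683.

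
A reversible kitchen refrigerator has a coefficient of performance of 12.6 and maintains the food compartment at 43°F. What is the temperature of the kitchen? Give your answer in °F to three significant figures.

82.9 °F

COP_R = T_C/(T_H − T_C) gives T_H − T_C = T_C/COP.
With T_C = 279.26 K, T_H = 279.26 × (1 + 1/12.6) = 301.42 K.
Converting, 301.42 K = 82.89°F.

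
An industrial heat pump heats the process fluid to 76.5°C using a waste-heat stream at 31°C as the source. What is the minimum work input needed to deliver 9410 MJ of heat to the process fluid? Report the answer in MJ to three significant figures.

1220 MJ

In absolute terms T_C = 304.15 K and T_H = 349.65 K, so ΔT = 45.50 K.
The reversible limit is COP_HP = T_H/ΔT = 7.685, so W_min = Q_H/COP = Q_H·ΔT/T_H.
W_min = 9410 × 45.50/349.65 = 1225 MJ.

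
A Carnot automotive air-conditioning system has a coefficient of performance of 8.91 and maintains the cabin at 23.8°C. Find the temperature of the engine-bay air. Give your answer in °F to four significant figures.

134.8 °F

COP_R = T_C/(T_H − T_C) gives T_H − T_C = T_C/COP.
With T_C = 296.95 K, T_H = 296.95 × (1 + 1/8.91) = 330.28 K.
Converting, 330.28 K = 134.83°F.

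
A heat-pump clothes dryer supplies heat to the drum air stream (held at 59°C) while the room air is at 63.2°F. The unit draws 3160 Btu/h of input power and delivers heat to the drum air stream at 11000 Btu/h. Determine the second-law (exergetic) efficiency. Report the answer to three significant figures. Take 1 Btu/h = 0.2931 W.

0.437

COP_actual = Q̇_H/Ẇ = 11000/3160 = 3.481.
In absolute terms T_C = 290.48 K and T_H = 332.15 K, so ΔT = 41.67 K.
COP_Carnot = T_H/ΔT = 332.15/41.67 = 7.972.
η_II = COP_actual/COP_Carnot = 3.481/7.972 = 0.4367.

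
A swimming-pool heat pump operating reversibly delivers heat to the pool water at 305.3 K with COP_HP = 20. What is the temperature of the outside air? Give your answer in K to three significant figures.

COP_HP = T_H/(T_H − T_C) gives T_H − T_C = T_H/COP.
With T_H = 305.30 K, T_C = 305.30 × (1 − 1/20) = 290.04 K.

290 K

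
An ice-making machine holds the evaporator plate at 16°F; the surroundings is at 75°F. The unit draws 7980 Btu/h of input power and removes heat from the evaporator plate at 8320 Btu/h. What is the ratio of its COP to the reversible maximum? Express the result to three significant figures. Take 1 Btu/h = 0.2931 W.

0.129

COP_actual = Q̇_C/Ẇ = 8320/7980 = 1.043.
In absolute terms T_C = 264.26 K and T_H = 297.04 K, so ΔT = 32.78 K.
COP_Carnot = T_C/ΔT = 264.26/32.78 = 8.062.
η_II = COP_actual/COP_Carnot = 1.043/8.062 = 0.1293.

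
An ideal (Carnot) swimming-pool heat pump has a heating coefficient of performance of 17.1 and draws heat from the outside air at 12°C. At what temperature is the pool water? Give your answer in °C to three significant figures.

COP_HP = T_H/(T_H − T_C) rearranges to T_H = COP·T_C/(COP − 1).
With T_C = 285.15 K, T_H = 17.1 × 285.15/16.10 = 302.86 K.
Converting, 302.86 K = 29.71°C.

29.7 °C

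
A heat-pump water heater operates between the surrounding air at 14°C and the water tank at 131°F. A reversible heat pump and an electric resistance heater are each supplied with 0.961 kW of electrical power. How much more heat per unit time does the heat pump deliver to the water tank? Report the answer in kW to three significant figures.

6.73 kW

In absolute terms T_C = 287.15 K and T_H = 328.15 K, so ΔT = 41.00 K.
COP_Carnot = T_H/ΔT = 328.15/41.00 = 8.004.
The heat pump delivers Q̇_H = COP × Ẇ = 7.692 kW; the resistance heater delivers Ẇ = 0.9610 kW.
Extra = (COP − 1)·Ẇ = 6.731 kW.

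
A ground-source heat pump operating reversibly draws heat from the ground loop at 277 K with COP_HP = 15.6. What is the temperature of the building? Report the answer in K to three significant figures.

COP_HP = T_H/(T_H − T_C) rearranges to T_H = COP·T_C/(COP − 1).
With T_C = 277.00 K, T_H = 15.6 × 277.00/14.60 = 295.97 K.

296 K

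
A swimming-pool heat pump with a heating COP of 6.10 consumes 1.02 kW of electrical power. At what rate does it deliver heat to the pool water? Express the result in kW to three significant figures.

Q̇_H = COP_HP × Ẇ = 6.10 × 1.020 = 6.222 kW.

6.22 kW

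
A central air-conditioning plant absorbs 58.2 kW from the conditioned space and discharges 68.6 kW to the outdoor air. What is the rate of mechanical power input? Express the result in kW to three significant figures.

For a cyclic device the first law requires Q̇_H = Q̇_C + Ẇ.
Ẇ = Q̇_H − Q̇_C = 10.40 kW.

10.4 kW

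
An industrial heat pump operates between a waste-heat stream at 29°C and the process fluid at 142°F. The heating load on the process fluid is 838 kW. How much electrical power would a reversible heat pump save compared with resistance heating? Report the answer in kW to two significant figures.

In absolute terms T_C = 302.15 K and T_H = 334.26 K, so ΔT = 32.11 K.
COP_Carnot = T_H/ΔT = 334.26/32.11 = 10.41.
Resistance heating needs Ẇ_res = Q̇_H = 838.0 kW; the reversible heat pump needs only Ẇ_hp = Q̇_H/COP = 80.50 kW.
Saving = 838.0 − 80.50 = 757.5 kW.

760 kW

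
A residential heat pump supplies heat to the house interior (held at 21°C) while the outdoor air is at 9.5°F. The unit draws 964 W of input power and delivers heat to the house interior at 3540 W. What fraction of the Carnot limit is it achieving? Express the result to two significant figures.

COP_actual = Q̇_H/Ẇ = 3540/964.0 = 3.672.
In absolute terms T_C = 260.65 K and T_H = 294.15 K, so ΔT = 33.50 K.
COP_Carnot = T_H/ΔT = 294.15/33.50 = 8.781.
η_II = COP_actual/COP_Carnot = 3.672/8.781 = 0.4182.

0.42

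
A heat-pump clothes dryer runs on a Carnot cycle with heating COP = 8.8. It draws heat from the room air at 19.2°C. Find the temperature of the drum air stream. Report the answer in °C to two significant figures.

57 °C

COP_HP = T_H/(T_H − T_C) rearranges to T_H = COP·T_C/(COP − 1).
With T_C = 292.35 K, T_H = 8.8 × 292.35/7.800 = 329.83 K.
Converting, 329.83 K = 56.68°C.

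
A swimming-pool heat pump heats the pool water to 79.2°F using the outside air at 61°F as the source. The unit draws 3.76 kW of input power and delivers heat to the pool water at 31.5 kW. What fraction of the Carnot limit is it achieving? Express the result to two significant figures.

COP_actual = Q̇_H/Ẇ = 31.50/3.760 = 8.378.
In absolute terms T_C = 289.26 K and T_H = 299.37 K, so ΔT = 10.11 K.
COP_Carnot = T_H/ΔT = 299.37/10.11 = 29.61.
η_II = COP_actual/COP_Carnot = 8.378/29.61 = 0.2830.

0.28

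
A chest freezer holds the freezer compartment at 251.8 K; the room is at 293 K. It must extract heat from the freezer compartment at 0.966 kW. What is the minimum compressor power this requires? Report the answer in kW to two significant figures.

The reservoir spacing is ΔT = 293 − 251.8 = 41.20 K.
COP_Carnot = T_C/ΔT = 251.80/41.20 = 6.112.
Ẇ_min = Q̇/COP_Carnot = 0.9660/6.112 = 0.1581 kW.

0.16 kW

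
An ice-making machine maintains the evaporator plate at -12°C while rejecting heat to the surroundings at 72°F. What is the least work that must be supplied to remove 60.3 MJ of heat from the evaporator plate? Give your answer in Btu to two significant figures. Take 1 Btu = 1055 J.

In absolute terms T_C = 261.15 K and T_H = 295.37 K, so ΔT = 34.22 K.
The reversible limit is COP_R = T_C/ΔT = 7.631, so W_min = Q_C/COP = Q_C·ΔT/T_C.
W_min = 60.30 × 34.22/261.15 = 7.902 MJ = 7490 Btu.

7500 Btu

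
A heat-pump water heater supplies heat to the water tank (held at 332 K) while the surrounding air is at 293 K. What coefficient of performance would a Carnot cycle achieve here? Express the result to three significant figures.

The reservoir spacing is ΔT = 332 − 293 = 39.00 K.
For a reversible cycle, COP_Carnot = T_H/ΔT = 332.00/39.00 = 8.513.

8.51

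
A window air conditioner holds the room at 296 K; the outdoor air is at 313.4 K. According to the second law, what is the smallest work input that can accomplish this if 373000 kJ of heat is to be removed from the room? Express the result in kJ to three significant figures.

21900 kJ

The reservoir spacing is ΔT = 313.4 − 296 = 17.40 K.
The reversible limit is COP_R = T_C/ΔT = 17.01, so W_min = Q_C/COP = Q_C·ΔT/T_C.
W_min = 373000 × 17.40/296.00 = 21930 kJ.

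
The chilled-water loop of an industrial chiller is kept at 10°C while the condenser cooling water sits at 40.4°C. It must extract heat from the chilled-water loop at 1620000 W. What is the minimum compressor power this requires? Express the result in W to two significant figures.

170000 W

In absolute terms T_C = 283.15 K and T_H = 313.55 K, so ΔT = 30.40 K.
COP_Carnot = T_C/ΔT = 283.15/30.40 = 9.314.
Ẇ_min = Q̇/COP_Carnot = 1620000/9.314 = 173900 W.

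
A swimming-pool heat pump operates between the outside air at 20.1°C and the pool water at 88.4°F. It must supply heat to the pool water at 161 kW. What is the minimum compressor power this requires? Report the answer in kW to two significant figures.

5.9 kW

In absolute terms T_C = 293.25 K and T_H = 304.48 K, so ΔT = 11.23 K.
COP_Carnot = T_H/ΔT = 304.48/11.23 = 27.11.
Ẇ_min = Q̇/COP_Carnot = 161.0/27.11 = 5.940 kW.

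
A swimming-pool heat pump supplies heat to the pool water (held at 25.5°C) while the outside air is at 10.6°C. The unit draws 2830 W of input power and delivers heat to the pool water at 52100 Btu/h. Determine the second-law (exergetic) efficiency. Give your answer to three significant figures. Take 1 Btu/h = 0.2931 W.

Converting, Q̇_H = 52100 Btu/h = 15270 W, so COP_actual = Q̇_H/Ẇ = 15270/2830 = 5.396.
In absolute terms T_C = 283.75 K and T_H = 298.65 K, so ΔT = 14.90 K.
COP_Carnot = T_H/ΔT = 298.65/14.90 = 20.04.
η_II = COP_actual/COP_Carnot = 5.396/20.04 = 0.2692.

0.269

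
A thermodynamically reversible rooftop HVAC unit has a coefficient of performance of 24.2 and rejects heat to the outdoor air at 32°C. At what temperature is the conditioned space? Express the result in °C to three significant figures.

19.9 °C

For a Carnot refrigerator COP_R = T_C/(T_H − T_C), so T_C = COP·T_H/(1 + COP).
With T_H = 305.15 K, T_C = 24.2 × 305.15/25.20 = 293.04 K.
Converting, 293.04 K = 19.89°C.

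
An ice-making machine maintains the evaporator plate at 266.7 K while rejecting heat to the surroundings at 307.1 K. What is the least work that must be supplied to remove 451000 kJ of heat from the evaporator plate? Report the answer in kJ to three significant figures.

The reservoir spacing is ΔT = 307.1 − 266.7 = 40.40 K.
The reversible limit is COP_R = T_C/ΔT = 6.601, so W_min = Q_C/COP = Q_C·ΔT/T_C.
W_min = 451000 × 40.40/266.70 = 68320 kJ.

68300 kJ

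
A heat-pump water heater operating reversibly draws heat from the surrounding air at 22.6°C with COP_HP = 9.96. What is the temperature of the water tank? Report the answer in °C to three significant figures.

55.6 °C

COP_HP = T_H/(T_H − T_C) rearranges to T_H = COP·T_C/(COP − 1).
With T_C = 295.75 K, T_H = 9.96 × 295.75/8.960 = 328.76 K.
Converting, 328.76 K = 55.61°C.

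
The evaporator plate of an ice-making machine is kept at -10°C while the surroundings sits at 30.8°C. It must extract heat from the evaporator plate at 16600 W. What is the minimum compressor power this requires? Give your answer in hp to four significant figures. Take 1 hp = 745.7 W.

3.451 hp

In absolute terms T_C = 263.15 K and T_H = 303.95 K, so ΔT = 40.80 K.
COP_Carnot = T_C/ΔT = 263.15/40.80 = 6.450.
Ẇ_min = Q̇/COP_Carnot = 16600/6.450 = 2574 W = 3.451 hp.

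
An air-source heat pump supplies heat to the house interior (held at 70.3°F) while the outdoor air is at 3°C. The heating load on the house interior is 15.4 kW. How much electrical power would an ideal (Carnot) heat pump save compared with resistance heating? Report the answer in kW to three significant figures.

14.4 kW

In absolute terms T_C = 276.15 K and T_H = 294.43 K, so ΔT = 18.28 K.
COP_Carnot = T_H/ΔT = 294.43/18.28 = 16.11.
Resistance heating needs Ẇ_res = Q̇_H = 15.40 kW; the reversible heat pump needs only Ẇ_hp = Q̇_H/COP = 0.9560 kW.
Saving = 15.40 − 0.9560 = 14.44 kW.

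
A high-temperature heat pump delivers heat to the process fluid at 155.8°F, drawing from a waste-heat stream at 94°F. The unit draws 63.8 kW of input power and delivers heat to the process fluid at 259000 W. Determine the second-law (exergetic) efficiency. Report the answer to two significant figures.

0.41

Converting, Q̇_H = 259000 W = 259.0 kW, so COP_actual = Q̇_H/Ẇ = 259.0/63.80 = 4.060.
In absolute terms T_C = 307.59 K and T_H = 341.93 K, so ΔT = 34.33 K.
COP_Carnot = T_H/ΔT = 341.93/34.33 = 9.959.
η_II = COP_actual/COP_Carnot = 4.060/9.959 = 0.4076.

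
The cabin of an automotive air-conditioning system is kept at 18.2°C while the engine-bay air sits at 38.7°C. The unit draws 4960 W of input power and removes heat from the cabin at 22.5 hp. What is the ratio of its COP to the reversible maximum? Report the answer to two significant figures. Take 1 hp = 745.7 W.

0.24

Converting, Q̇_C = 22.50 hp = 16780 W, so COP_actual = Q̇_C/Ẇ = 16780/4960 = 3.383.
In absolute terms T_C = 291.35 K and T_H = 311.85 K, so ΔT = 20.50 K.
COP_Carnot = T_C/ΔT = 291.35/20.50 = 14.21.
η_II = COP_actual/COP_Carnot = 3.383/14.21 = 0.2380.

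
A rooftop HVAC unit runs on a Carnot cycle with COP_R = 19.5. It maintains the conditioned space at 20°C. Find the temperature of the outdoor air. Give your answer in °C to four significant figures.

COP_R = T_C/(T_H − T_C) gives T_H − T_C = T_C/COP.
With T_C = 293.15 K, T_H = 293.15 × (1 + 1/19.5) = 308.18 K.
Converting, 308.18 K = 35.03°C.

35.03 °C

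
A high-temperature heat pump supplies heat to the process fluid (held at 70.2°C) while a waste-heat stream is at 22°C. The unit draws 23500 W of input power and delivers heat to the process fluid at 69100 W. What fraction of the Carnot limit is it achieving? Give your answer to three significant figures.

0.413

COP_actual = Q̇_H/Ẇ = 69100/23500 = 2.940.
In absolute terms T_C = 295.15 K and T_H = 343.35 K, so ΔT = 48.20 K.
COP_Carnot = T_H/ΔT = 343.35/48.20 = 7.123.
η_II = COP_actual/COP_Carnot = 2.940/7.123 = 0.4128.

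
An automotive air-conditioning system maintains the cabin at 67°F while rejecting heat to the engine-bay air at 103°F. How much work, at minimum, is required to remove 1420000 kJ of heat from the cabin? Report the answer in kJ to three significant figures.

97100 kJ

In absolute terms T_C = 292.59 K and T_H = 312.59 K, so ΔT = 20.00 K.
The reversible limit is COP_R = T_C/ΔT = 14.63, so W_min = Q_C/COP = Q_C·ΔT/T_C.
W_min = 1420000 × 20.00/292.59 = 97060 kJ.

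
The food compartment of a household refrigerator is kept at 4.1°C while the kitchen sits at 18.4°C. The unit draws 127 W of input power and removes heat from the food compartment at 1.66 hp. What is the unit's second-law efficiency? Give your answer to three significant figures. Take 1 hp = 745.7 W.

0.503

Converting, Q̇_C = 1.660 hp = 1238 W, so COP_actual = Q̇_C/Ẇ = 1238/127.0 = 9.747.
In absolute terms T_C = 277.25 K and T_H = 291.55 K, so ΔT = 14.30 K.
COP_Carnot = T_C/ΔT = 277.25/14.30 = 19.39.
η_II = COP_actual/COP_Carnot = 9.747/19.39 = 0.5027.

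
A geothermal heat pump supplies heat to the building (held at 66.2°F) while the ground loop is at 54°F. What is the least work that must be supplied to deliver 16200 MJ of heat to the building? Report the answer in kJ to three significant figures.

In absolute terms T_C = 285.37 K and T_H = 292.15 K, so ΔT = 6.778 K.
The reversible limit is COP_HP = T_H/ΔT = 43.10, so W_min = Q_H/COP = Q_H·ΔT/T_H.
W_min = 16200 × 6.778/292.15 = 375.8 MJ = 375800 kJ.

376000 kJ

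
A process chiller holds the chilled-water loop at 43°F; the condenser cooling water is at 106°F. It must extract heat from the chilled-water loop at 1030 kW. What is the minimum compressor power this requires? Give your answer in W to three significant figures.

129000 W

In absolute terms T_C = 279.26 K and T_H = 314.26 K, so ΔT = 35.00 K.
COP_Carnot = T_C/ΔT = 279.26/35.00 = 7.979.
Ẇ_min = Q̇/COP_Carnot = 1030/7.979 = 129.1 kW = 129100 W.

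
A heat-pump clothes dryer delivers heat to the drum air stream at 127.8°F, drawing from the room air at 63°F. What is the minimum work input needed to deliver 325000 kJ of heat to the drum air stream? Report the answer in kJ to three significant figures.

35800 kJ

In absolute terms T_C = 290.37 K and T_H = 326.37 K, so ΔT = 36.00 K.
The reversible limit is COP_HP = T_H/ΔT = 9.066, so W_min = Q_H/COP = Q_H·ΔT/T_H.
W_min = 325000 × 36.00/326.37 = 35850 kJ.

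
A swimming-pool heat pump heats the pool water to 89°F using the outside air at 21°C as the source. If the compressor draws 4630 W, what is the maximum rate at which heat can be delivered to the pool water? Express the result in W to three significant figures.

In absolute terms T_C = 294.15 K and T_H = 304.82 K, so ΔT = 10.67 K.
COP_Carnot = T_H/ΔT = 304.82/10.67 = 28.58.
Q̇_max = COP_Carnot × Ẇ = 28.58 × 4630 W = 132300 W.

132000 W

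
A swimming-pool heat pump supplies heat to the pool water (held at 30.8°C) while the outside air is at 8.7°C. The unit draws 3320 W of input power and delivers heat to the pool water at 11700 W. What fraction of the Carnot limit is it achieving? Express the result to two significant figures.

0.26

COP_actual = Q̇_H/Ẇ = 11700/3320 = 3.524.
In absolute terms T_C = 281.85 K and T_H = 303.95 K, so ΔT = 22.10 K.
COP_Carnot = T_H/ΔT = 303.95/22.10 = 13.75.
η_II = COP_actual/COP_Carnot = 3.524/13.75 = 0.2562.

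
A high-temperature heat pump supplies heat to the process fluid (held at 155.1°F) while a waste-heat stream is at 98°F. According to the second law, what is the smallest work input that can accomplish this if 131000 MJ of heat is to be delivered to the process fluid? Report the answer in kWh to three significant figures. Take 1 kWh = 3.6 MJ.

3380 kWh

In absolute terms T_C = 309.82 K and T_H = 341.54 K, so ΔT = 31.72 K.
The reversible limit is COP_HP = T_H/ΔT = 10.77, so W_min = Q_H/COP = Q_H·ΔT/T_H.
W_min = 131000 × 31.72/341.54 = 12170 MJ = 3380 kWh.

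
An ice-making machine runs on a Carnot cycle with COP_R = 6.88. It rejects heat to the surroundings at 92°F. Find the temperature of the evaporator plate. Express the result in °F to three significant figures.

22.0 °F

For a Carnot refrigerator COP_R = T_C/(T_H − T_C), so T_C = COP·T_H/(1 + COP).
With T_H = 306.48 K, T_C = 6.88 × 306.48/7.880 = 267.59 K.
Converting, 267.59 K = 21.99°F.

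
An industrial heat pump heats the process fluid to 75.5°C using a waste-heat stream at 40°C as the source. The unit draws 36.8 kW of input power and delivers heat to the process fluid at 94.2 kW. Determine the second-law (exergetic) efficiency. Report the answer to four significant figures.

COP_actual = Q̇_H/Ẇ = 94.20/36.80 = 2.560.
In absolute terms T_C = 313.15 K and T_H = 348.65 K, so ΔT = 35.50 K.
COP_Carnot = T_H/ΔT = 348.65/35.50 = 9.821.
η_II = COP_actual/COP_Carnot = 2.560/9.821 = 0.2606.

0.2606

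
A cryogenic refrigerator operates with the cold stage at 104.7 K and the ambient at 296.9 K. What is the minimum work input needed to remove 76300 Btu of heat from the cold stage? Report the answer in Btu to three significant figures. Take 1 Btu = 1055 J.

The reservoir spacing is ΔT = 296.9 − 104.7 = 192.2 K.
The reversible limit is COP_R = T_C/ΔT = 0.5447, so W_min = Q_C/COP = Q_C·ΔT/T_C.
W_min = 76300 × 192.2/104.70 = 140100 Btu.

140000 Btu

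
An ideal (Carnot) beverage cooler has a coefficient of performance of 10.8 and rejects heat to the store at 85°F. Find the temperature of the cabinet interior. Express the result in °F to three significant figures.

38.8 °F

For a Carnot refrigerator COP_R = T_C/(T_H − T_C), so T_C = COP·T_H/(1 + COP).
With T_H = 302.59 K, T_C = 10.8 × 302.59/11.80 = 276.95 K.
Converting, 276.95 K = 38.84°F.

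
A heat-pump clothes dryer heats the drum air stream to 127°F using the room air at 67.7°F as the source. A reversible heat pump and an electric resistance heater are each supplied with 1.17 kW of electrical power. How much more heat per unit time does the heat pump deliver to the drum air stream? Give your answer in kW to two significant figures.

10 kW

In absolute terms T_C = 292.98 K and T_H = 325.93 K, so ΔT = 32.94 K.
COP_Carnot = T_H/ΔT = 325.93/32.94 = 9.893.
The heat pump delivers Q̇_H = COP × Ẇ = 11.58 kW; the resistance heater delivers Ẇ = 1.170 kW.
Extra = (COP − 1)·Ẇ = 10.41 kW.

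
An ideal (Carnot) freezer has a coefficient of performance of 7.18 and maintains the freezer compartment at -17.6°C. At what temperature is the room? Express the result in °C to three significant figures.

18.0 °C

COP_R = T_C/(T_H − T_C) gives T_H − T_C = T_C/COP.
With T_C = 255.55 K, T_H = 255.55 × (1 + 1/7.18) = 291.14 K.
Converting, 291.14 K = 17.99°C.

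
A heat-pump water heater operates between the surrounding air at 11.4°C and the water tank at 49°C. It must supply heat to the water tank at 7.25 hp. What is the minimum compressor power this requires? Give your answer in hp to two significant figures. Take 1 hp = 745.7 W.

In absolute terms T_C = 284.55 K and T_H = 322.15 K, so ΔT = 37.60 K.
COP_Carnot = T_H/ΔT = 322.15/37.60 = 8.568.
Ẇ_min = Q̇/COP_Carnot = 7.250/8.568 = 0.8462 hp.

0.85 hp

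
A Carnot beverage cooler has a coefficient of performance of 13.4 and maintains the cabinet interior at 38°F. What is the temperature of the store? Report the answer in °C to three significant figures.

COP_R = T_C/(T_H − T_C) gives T_H − T_C = T_C/COP.
With T_C = 276.48 K, T_H = 276.48 × (1 + 1/13.4) = 297.12 K.
Converting, 297.12 K = 23.97°C.

24.0 °C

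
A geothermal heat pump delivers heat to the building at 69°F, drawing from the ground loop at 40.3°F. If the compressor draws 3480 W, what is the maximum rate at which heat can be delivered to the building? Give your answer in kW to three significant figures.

64.1 kW

In absolute terms T_C = 277.76 K and T_H = 293.71 K, so ΔT = 15.94 K.
COP_Carnot = T_H/ΔT = 293.71/15.94 = 18.42.
Q̇_max = COP_Carnot × Ẇ = 18.42 × 3480 W = 64100 W = 64.10 kW.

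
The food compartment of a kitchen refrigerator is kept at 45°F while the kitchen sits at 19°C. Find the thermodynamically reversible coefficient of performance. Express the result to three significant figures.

In absolute terms T_C = 280.37 K and T_H = 292.15 K, so ΔT = 11.78 K.
For a reversible cycle, COP_Carnot = T_C/ΔT = 280.37/11.78 = 23.81.

23.8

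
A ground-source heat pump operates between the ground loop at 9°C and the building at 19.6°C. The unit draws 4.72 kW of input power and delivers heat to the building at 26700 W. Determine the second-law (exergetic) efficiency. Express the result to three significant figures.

0.205

Converting, Q̇_H = 26700 W = 26.70 kW, so COP_actual = Q̇_H/Ẇ = 26.70/4.720 = 5.657.
In absolute terms T_C = 282.15 K and T_H = 292.75 K, so ΔT = 10.60 K.
COP_Carnot = T_H/ΔT = 292.75/10.60 = 27.62.
η_II = COP_actual/COP_Carnot = 5.657/27.62 = 0.2048.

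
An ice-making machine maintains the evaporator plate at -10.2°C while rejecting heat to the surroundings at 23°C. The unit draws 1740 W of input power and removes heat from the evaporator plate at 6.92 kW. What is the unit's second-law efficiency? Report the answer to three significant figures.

Converting, Q̇_C = 6.920 kW = 6920 W, so COP_actual = Q̇_C/Ẇ = 6920/1740 = 3.977.
In absolute terms T_C = 262.95 K and T_H = 296.15 K, so ΔT = 33.20 K.
COP_Carnot = T_C/ΔT = 262.95/33.20 = 7.920.
η_II = COP_actual/COP_Carnot = 3.977/7.920 = 0.5021.

0.502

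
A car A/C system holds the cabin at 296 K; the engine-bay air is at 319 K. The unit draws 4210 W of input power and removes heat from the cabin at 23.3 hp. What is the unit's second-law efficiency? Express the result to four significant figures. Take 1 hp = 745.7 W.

0.3207

Converting, Q̇_C = 23.30 hp = 17370 W, so COP_actual = Q̇_C/Ẇ = 17370/4210 = 4.127.
The reservoir spacing is ΔT = 319 − 296 = 23.00 K.
COP_Carnot = T_C/ΔT = 296.00/23.00 = 12.87.
η_II = COP_actual/COP_Carnot = 4.127/12.87 = 0.3207.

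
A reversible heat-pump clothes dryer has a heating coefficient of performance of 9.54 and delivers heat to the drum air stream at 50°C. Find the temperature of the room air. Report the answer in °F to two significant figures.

COP_HP = T_H/(T_H − T_C) gives T_H − T_C = T_H/COP.
With T_H = 323.15 K, T_C = 323.15 × (1 − 1/9.54) = 289.28 K.
Converting, 289.28 K = 61.03°F.

61 °F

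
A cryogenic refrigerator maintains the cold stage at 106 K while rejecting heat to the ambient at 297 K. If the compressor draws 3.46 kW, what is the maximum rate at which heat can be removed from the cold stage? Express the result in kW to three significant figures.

1.92 kW

The reservoir spacing is ΔT = 297 − 106 = 191.0 K.
COP_Carnot = T_C/ΔT = 106.00/191.0 = 0.5550.
Q̇_max = COP_Carnot × Ẇ = 0.5550 × 3.460 kW = 1.920 kW.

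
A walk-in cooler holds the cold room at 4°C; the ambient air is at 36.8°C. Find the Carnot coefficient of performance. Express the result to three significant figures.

8.45

In absolute terms T_C = 277.15 K and T_H = 309.95 K, so ΔT = 32.80 K.
For a reversible cycle, COP_Carnot = T_C/ΔT = 277.15/32.80 = 8.450.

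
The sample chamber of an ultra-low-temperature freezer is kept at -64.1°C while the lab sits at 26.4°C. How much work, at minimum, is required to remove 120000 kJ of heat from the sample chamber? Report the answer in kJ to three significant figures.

In absolute terms T_C = 209.05 K and T_H = 299.55 K, so ΔT = 90.50 K.
The reversible limit is COP_R = T_C/ΔT = 2.310, so W_min = Q_C/COP = Q_C·ΔT/T_C.
W_min = 120000 × 90.50/209.05 = 51950 kJ.

51900 kJ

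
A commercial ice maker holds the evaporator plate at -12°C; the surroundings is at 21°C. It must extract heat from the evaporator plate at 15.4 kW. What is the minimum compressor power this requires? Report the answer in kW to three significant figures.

1.95 kW

In absolute terms T_C = 261.15 K and T_H = 294.15 K, so ΔT = 33.00 K.
COP_Carnot = T_C/ΔT = 261.15/33.00 = 7.914.
Ẇ_min = Q̇/COP_Carnot = 15.40/7.914 = 1.946 kW.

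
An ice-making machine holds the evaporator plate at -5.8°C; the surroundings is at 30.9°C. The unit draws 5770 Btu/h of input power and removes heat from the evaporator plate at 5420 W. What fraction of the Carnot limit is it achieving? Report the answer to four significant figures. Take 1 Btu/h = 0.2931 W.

Converting, Q̇_C = 5420 W = 18490 Btu/h, so COP_actual = Q̇_C/Ẇ = 18490/5770 = 3.205.
In absolute terms T_C = 267.35 K and T_H = 304.05 K, so ΔT = 36.70 K.
COP_Carnot = T_C/ΔT = 267.35/36.70 = 7.285.
η_II = COP_actual/COP_Carnot = 3.205/7.285 = 0.4399.

0.4399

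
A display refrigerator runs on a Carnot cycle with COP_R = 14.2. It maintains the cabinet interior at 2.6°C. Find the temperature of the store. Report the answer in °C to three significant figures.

COP_R = T_C/(T_H − T_C) gives T_H − T_C = T_C/COP.
With T_C = 275.75 K, T_H = 275.75 × (1 + 1/14.2) = 295.17 K.
Converting, 295.17 K = 22.02°C.

22.0 °C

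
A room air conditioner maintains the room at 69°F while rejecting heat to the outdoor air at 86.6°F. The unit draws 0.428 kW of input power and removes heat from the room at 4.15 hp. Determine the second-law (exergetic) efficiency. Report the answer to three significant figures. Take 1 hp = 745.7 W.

0.241

Converting, Q̇_C = 4.150 hp = 3.095 kW, so COP_actual = Q̇_C/Ẇ = 3.095/0.4280 = 7.231.
In absolute terms T_C = 293.71 K and T_H = 303.48 K, so ΔT = 9.778 K.
COP_Carnot = T_C/ΔT = 293.71/9.778 = 30.04.
η_II = COP_actual/COP_Carnot = 7.231/30.04 = 0.2407.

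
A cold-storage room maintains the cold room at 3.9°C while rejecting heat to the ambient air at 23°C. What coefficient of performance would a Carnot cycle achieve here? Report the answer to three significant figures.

14.5

In absolute terms T_C = 277.05 K and T_H = 296.15 K, so ΔT = 19.10 K.
For a reversible cycle, COP_Carnot = T_C/ΔT = 277.05/19.10 = 14.51.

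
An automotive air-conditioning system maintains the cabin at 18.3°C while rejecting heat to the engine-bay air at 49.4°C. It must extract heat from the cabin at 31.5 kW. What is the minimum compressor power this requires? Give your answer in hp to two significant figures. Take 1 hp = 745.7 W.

In absolute terms T_C = 291.45 K and T_H = 322.55 K, so ΔT = 31.10 K.
COP_Carnot = T_C/ΔT = 291.45/31.10 = 9.371.
Ẇ_min = Q̇/COP_Carnot = 31.50/9.371 = 3.361 kW = 4.508 hp.

4.5 hp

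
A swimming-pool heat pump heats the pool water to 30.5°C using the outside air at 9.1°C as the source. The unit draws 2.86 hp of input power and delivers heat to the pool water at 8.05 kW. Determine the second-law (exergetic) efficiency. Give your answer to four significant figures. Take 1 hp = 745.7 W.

0.2660

Converting, Q̇_H = 8.050 kW = 10.80 hp, so COP_actual = Q̇_H/Ẇ = 10.80/2.860 = 3.775.
In absolute terms T_C = 282.25 K and T_H = 303.65 K, so ΔT = 21.40 K.
COP_Carnot = T_H/ΔT = 303.65/21.40 = 14.19.
η_II = COP_actual/COP_Carnot = 3.775/14.19 = 0.2660.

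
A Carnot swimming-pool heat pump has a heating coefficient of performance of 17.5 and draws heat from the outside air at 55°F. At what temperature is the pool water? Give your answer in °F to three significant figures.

COP_HP = T_H/(T_H − T_C) rearranges to T_H = COP·T_C/(COP − 1).
With T_C = 285.93 K, T_H = 17.5 × 285.93/16.50 = 303.26 K.
Converting, 303.26 K = 86.19°F.

86.2 °F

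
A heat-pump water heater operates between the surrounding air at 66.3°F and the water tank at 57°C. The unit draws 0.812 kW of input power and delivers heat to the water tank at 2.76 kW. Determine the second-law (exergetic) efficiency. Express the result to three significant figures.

0.391

COP_actual = Q̇_H/Ẇ = 2.760/0.8120 = 3.399.
In absolute terms T_C = 292.21 K and T_H = 330.15 K, so ΔT = 37.94 K.
COP_Carnot = T_H/ΔT = 330.15/37.94 = 8.701.
η_II = COP_actual/COP_Carnot = 3.399/8.701 = 0.3907.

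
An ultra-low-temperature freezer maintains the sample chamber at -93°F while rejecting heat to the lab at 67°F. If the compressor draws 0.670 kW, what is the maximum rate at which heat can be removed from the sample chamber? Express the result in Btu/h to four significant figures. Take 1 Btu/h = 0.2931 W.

5239 Btu/h

In absolute terms T_C = 203.71 K and T_H = 292.59 K, so ΔT = 88.89 K.
COP_Carnot = T_C/ΔT = 203.71/88.89 = 2.292.
Q̇_max = COP_Carnot × Ẇ = 2.292 × 0.6700 kW = 1.535 kW = 5239 Btu/h.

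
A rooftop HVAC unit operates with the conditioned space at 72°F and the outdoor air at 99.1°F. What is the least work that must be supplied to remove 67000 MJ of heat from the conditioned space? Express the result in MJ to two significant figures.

In absolute terms T_C = 295.37 K and T_H = 310.43 K, so ΔT = 15.06 K.
The reversible limit is COP_R = T_C/ΔT = 19.62, so W_min = Q_C/COP = Q_C·ΔT/T_C.
W_min = 67000 × 15.06/295.37 = 3415 MJ.

3400 MJ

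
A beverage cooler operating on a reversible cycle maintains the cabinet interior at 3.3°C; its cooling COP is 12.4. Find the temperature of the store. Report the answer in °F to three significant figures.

COP_R = T_C/(T_H − T_C) gives T_H − T_C = T_C/COP.
With T_C = 276.45 K, T_H = 276.45 × (1 + 1/12.4) = 298.74 K.
Converting, 298.74 K = 78.07°F.

78.1 °F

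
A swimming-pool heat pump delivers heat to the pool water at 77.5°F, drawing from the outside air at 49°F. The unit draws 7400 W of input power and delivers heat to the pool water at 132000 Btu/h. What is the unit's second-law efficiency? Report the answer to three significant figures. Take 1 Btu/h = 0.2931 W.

Converting, Q̇_H = 132000 Btu/h = 38690 W, so COP_actual = Q̇_H/Ẇ = 38690/7400 = 5.228.
In absolute terms T_C = 282.59 K and T_H = 298.43 K, so ΔT = 15.83 K.
COP_Carnot = T_H/ΔT = 298.43/15.83 = 18.85.
η_II = COP_actual/COP_Carnot = 5.228/18.85 = 0.2774.

0.277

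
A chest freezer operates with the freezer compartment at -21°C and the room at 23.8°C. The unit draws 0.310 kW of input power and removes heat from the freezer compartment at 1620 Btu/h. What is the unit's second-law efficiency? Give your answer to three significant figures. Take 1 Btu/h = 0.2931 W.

0.272

Converting, Q̇_C = 1620 Btu/h = 0.4748 kW, so COP_actual = Q̇_C/Ẇ = 0.4748/0.3100 = 1.532.
In absolute terms T_C = 252.15 K and T_H = 296.95 K, so ΔT = 44.80 K.
COP_Carnot = T_C/ΔT = 252.15/44.80 = 5.628.
η_II = COP_actual/COP_Carnot = 1.532/5.628 = 0.2721.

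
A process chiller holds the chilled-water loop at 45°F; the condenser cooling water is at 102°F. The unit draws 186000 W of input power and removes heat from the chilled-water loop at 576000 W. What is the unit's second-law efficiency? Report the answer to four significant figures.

COP_actual = Q̇_C/Ẇ = 576000/186000 = 3.097.
In absolute terms T_C = 280.37 K and T_H = 312.04 K, so ΔT = 31.67 K.
COP_Carnot = T_C/ΔT = 280.37/31.67 = 8.854.
η_II = COP_actual/COP_Carnot = 3.097/8.854 = 0.3498.

0.3498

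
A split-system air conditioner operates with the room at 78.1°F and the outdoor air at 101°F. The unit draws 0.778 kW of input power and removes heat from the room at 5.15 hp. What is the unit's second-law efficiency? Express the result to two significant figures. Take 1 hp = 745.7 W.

0.21

Converting, Q̇_C = 5.150 hp = 3.840 kW, so COP_actual = Q̇_C/Ẇ = 3.840/0.7780 = 4.936.
In absolute terms T_C = 298.76 K and T_H = 311.48 K, so ΔT = 12.72 K.
COP_Carnot = T_C/ΔT = 298.76/12.72 = 23.48.
η_II = COP_actual/COP_Carnot = 4.936/23.48 = 0.2102.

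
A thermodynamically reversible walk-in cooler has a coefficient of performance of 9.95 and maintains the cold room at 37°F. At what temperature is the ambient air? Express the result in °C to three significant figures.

30.5 °C

COP_R = T_C/(T_H − T_C) gives T_H − T_C = T_C/COP.
With T_C = 275.93 K, T_H = 275.93 × (1 + 1/9.95) = 303.66 K.
Converting, 303.66 K = 30.51°C.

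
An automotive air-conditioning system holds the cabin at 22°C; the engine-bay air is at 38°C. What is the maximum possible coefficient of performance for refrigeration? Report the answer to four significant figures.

In absolute terms T_C = 295.15 K and T_H = 311.15 K, so ΔT = 16.00 K.
For a reversible cycle, COP_Carnot = T_C/ΔT = 295.15/16.00 = 18.45.

18.45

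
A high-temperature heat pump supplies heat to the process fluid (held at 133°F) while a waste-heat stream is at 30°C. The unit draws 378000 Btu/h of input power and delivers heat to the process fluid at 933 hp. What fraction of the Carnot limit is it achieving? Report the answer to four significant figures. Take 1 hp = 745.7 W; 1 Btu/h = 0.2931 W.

Converting, Q̇_H = 933.0 hp = 2374000 Btu/h, so COP_actual = Q̇_H/Ẇ = 2374000/378000 = 6.280.
In absolute terms T_C = 303.15 K and T_H = 329.26 K, so ΔT = 26.11 K.
COP_Carnot = T_H/ΔT = 329.26/26.11 = 12.61.
η_II = COP_actual/COP_Carnot = 6.280/12.61 = 0.4980.

0.4980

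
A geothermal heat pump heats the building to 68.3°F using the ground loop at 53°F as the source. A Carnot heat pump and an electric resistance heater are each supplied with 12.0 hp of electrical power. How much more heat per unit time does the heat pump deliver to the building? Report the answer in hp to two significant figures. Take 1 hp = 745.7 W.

In absolute terms T_C = 284.82 K and T_H = 293.32 K, so ΔT = 8.500 K.
COP_Carnot = T_H/ΔT = 293.32/8.500 = 34.51.
The heat pump delivers Q̇_H = COP × Ẇ = 414.1 hp; the resistance heater delivers Ẇ = 12.00 hp.
Extra = (COP − 1)·Ẇ = 402.1 hp.

400 hp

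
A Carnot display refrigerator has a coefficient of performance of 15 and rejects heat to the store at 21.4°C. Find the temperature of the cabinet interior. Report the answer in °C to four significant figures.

For a Carnot refrigerator COP_R = T_C/(T_H − T_C), so T_C = COP·T_H/(1 + COP).
With T_H = 294.55 K, T_C = 15 × 294.55/16.00 = 276.14 K.
Converting, 276.14 K = 2.99°C.

2.991 °C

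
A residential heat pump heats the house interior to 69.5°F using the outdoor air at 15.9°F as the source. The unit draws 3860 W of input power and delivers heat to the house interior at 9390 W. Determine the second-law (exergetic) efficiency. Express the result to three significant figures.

COP_actual = Q̇_H/Ẇ = 9390/3860 = 2.433.
In absolute terms T_C = 264.21 K and T_H = 293.98 K, so ΔT = 29.78 K.
COP_Carnot = T_H/ΔT = 293.98/29.78 = 9.873.
η_II = COP_actual/COP_Carnot = 2.433/9.873 = 0.2464.

0.246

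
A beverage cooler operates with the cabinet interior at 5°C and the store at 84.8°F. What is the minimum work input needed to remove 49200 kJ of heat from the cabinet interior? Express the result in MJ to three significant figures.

4.30 MJ

In absolute terms T_C = 278.15 K and T_H = 302.48 K, so ΔT = 24.33 K.
The reversible limit is COP_R = T_C/ΔT = 11.43, so W_min = Q_C/COP = Q_C·ΔT/T_C.
W_min = 49200 × 24.33/278.15 = 4304 kJ = 4.304 MJ.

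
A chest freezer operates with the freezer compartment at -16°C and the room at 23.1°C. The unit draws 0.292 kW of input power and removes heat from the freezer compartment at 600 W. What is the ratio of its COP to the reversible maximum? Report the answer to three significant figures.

0.312

Converting, Q̇_C = 600.0 W = 0.6000 kW, so COP_actual = Q̇_C/Ẇ = 0.6000/0.2920 = 2.055.
In absolute terms T_C = 257.15 K and T_H = 296.25 K, so ΔT = 39.10 K.
COP_Carnot = T_C/ΔT = 257.15/39.10 = 6.577.
η_II = COP_actual/COP_Carnot = 2.055/6.577 = 0.3124.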